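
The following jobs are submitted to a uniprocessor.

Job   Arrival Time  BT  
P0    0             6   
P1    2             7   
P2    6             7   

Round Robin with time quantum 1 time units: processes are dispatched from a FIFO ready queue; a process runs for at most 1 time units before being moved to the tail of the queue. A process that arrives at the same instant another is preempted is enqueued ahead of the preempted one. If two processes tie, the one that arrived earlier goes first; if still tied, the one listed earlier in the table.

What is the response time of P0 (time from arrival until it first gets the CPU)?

0

Schedule: | P0 0-2 | P1 2-3 | P0 3-4 | P1 4-5 | P0 5-6 | P1 6-7 | P2 7-8 | P0 8-9 | P1 9-10 | P2 10-11 | P0 11-12 | P1 12-13 | P2 13-14 | P1 14-15 | P2 15-16 | P1 16-17 | P2 17-20 |
Completion: P0=12  P1=17  P2=20
Response(P0) = first start − arrival = 0 − 0 = 0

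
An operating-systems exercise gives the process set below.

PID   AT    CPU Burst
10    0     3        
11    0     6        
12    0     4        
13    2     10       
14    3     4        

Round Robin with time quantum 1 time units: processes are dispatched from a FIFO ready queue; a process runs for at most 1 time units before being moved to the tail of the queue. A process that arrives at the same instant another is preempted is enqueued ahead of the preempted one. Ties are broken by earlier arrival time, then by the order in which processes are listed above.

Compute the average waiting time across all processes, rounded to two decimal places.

12.60

Timeline: | 10 0-1 | 11 1-2 | 12 2-3 | 10 3-4 | 13 4-5 | 11 5-6 | 14 6-7 | 12 7-8 | 10 8-9 | 13 9-10 | 11 10-11 | 14 11-12 | 12 12-13 | 13 13-14 | 11 14-15 | 14 15-16 | 12 16-17 | 13 17-18 | 11 18-19 | 14 19-20 | 13 20-21 | 11 21-22 | 13 22-27 |
Completion: 10=9  11=22  12=17  13=27  14=20
Waiting times: 10=6, 11=16, 12=13, 13=15, 14=13
Average waiting = (6+16+13+15+13) / 5 = 63/5 = 12.60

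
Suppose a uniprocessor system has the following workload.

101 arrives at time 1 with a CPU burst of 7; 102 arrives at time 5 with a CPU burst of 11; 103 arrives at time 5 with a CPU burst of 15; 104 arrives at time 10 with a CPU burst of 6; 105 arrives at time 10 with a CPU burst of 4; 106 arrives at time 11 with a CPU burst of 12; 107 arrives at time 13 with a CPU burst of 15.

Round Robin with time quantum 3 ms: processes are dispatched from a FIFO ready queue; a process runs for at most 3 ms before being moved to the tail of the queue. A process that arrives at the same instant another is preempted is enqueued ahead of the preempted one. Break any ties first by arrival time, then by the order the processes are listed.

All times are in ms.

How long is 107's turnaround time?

Timeline: | idle 0-1 | 101 1-7 | 102 7-10 | 103 10-13 | 101 13-14 | 104 14-17 | 105 17-20 | 102 20-23 | 106 23-26 | 107 26-29 | 103 29-32 | 104 32-35 | 105 35-36 | 102 36-39 | 106 39-42 | 107 42-45 | 103 45-48 | 102 48-50 | 106 50-53 | 107 53-56 | 103 56-59 | 106 59-62 | 107 62-65 | 103 65-68 | 107 68-71 |
Completion: 101=14  102=50  103=68  104=35  105=36  106=62  107=71
Turnaround (C−A): 101=13  102=45  103=63  104=25  105=26  106=51  107=58
Turnaround(107) = completion − arrival = 71 − 13 = 58

58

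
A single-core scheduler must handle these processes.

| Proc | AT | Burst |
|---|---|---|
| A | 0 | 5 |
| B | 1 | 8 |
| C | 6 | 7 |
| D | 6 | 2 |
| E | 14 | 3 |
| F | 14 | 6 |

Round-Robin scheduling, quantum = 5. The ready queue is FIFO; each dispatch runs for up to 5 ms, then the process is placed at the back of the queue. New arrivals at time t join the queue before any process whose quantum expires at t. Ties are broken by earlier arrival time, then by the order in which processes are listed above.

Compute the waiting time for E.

6

Timeline: | A 0-5 | B 5-10 | C 10-15 | D 15-17 | B 17-20 | E 20-23 | F 23-28 | C 28-30 | F 30-31 |
Completion: A=5  B=20  C=30  D=17  E=23  F=31
Turnaround (C−A): A=5  B=19  C=24  D=11  E=9  F=17
Waiting(E) = turnaround − burst = 9 − 3 = 6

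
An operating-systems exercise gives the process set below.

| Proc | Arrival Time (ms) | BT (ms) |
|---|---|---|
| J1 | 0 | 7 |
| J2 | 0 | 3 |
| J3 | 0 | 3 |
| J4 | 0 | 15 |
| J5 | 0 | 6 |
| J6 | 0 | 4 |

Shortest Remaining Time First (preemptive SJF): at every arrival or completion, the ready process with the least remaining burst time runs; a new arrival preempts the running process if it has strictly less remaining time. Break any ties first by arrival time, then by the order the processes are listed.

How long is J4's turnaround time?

Timeline: | J2 0-3 | J3 3-6 | J6 6-10 | J5 10-16 | J1 16-23 | J4 23-38 |
Completion: J1=23  J2=3  J3=6  J4=38  J5=16  J6=10
Turnaround(J4) = completion − arrival = 38 − 0 = 38

38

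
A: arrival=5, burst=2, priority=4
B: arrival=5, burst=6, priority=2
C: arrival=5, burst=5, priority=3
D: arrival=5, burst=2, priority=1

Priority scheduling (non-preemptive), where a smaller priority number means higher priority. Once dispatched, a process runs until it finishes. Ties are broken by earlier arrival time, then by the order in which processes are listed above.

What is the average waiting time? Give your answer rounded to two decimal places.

5.75

Schedule: | idle 0-5 | D 5-7 | B 7-13 | C 13-18 | A 18-20 |
Completion: A=20  B=13  C=18  D=7
Turnaround (C−A): A=15  B=8  C=13  D=2
Waiting times: A=13, B=2, C=8, D=0
Average waiting = (13+2+8+0) / 4 = 23/4 = 5.75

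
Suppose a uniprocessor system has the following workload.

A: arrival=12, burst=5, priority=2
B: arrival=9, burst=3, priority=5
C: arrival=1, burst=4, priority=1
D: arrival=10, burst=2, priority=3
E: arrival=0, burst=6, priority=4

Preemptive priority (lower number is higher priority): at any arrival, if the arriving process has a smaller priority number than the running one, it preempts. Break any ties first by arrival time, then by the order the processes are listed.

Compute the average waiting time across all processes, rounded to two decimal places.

Timeline: | E 0-1 | C 1-5 | E 5-10 | D 10-12 | A 12-17 | B 17-20 |
Completion: A=17  B=20  C=5  D=12  E=10
Waiting times: A=0, B=8, C=0, D=0, E=4
Average waiting = (0+8+0+0+4) / 5 = 12/5 = 2.40

2.40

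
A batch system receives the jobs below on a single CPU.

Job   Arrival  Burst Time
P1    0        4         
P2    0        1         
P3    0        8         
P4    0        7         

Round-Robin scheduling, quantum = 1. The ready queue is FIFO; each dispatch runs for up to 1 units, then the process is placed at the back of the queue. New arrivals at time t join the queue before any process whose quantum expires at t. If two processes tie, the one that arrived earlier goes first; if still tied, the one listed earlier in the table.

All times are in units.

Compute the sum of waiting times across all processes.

Gantt: | P1 0-1 | P2 1-2 | P3 2-3 | P4 3-4 | P1 4-5 | P3 5-6 | P4 6-7 | P1 7-8 | P3 8-9 | P4 9-10 | P1 10-11 | P3 11-12 | P4 12-13 | P3 13-14 | P4 14-15 | P3 15-16 | P4 16-17 | P3 17-18 | P4 18-19 | P3 19-20 |
Completion: P1=11  P2=2  P3=20  P4=19
Turnaround (C−A): P1=11  P2=2  P3=20  P4=19
Waiting = turnaround − burst: P1=7, P2=1, P3=12, P4=12
Total waiting = 7 + 1 + 12 + 12 = 32

32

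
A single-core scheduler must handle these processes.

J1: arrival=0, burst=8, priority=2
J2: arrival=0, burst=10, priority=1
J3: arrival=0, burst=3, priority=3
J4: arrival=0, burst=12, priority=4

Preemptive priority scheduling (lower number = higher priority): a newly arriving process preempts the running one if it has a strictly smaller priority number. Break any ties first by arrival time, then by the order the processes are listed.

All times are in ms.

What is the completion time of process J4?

33

Timeline: | J2 0-10 | J1 10-18 | J3 18-21 | J4 21-33 |
Completion: J1=18  J2=10  J3=21  J4=33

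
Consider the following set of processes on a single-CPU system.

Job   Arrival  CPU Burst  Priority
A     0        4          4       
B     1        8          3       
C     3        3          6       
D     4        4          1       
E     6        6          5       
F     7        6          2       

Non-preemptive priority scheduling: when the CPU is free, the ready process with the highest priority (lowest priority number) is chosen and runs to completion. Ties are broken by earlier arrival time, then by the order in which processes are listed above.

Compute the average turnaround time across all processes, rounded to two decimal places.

14.33

Timeline: | A 0-4 | D 4-8 | F 8-14 | B 14-22 | E 22-28 | C 28-31 |
Completion: A=4  B=22  C=31  D=8  E=28  F=14
Turnaround times: A=4, B=21, C=28, D=4, E=22, F=7
Average turnaround = (4+21+28+4+22+7) / 6 = 86/6 = 14.33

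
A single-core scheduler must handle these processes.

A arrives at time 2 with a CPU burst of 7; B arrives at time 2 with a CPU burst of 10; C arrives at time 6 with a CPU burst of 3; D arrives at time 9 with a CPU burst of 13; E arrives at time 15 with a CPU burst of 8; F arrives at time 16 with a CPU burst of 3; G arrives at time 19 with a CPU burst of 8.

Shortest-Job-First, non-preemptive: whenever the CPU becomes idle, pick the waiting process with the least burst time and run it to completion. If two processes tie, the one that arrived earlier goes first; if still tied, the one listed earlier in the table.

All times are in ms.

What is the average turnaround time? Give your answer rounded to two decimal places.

Gantt: | idle 0-2 | A 2-9 | C 9-12 | B 12-22 | F 22-25 | E 25-33 | G 33-41 | D 41-54 |
Completion: A=9  B=22  C=12  D=54  E=33  F=25  G=41
Turnaround (C−A): A=7  B=20  C=6  D=45  E=18  F=9  G=22
Turnaround times: A=7, B=20, C=6, D=45, E=18, F=9, G=22
Average turnaround = (7+20+6+45+18+9+22) / 7 = 127/7 = 18.14

18.14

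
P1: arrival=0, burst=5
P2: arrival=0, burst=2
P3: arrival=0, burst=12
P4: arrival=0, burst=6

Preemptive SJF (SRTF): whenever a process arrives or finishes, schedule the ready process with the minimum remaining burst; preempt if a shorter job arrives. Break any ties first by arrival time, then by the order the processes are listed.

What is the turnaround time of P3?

25

Timeline: | P2 0-2 | P1 2-7 | P4 7-13 | P3 13-25 |
Completion: P1=7  P2=2  P3=25  P4=13
Turnaround(P3) = completion − arrival = 25 − 0 = 25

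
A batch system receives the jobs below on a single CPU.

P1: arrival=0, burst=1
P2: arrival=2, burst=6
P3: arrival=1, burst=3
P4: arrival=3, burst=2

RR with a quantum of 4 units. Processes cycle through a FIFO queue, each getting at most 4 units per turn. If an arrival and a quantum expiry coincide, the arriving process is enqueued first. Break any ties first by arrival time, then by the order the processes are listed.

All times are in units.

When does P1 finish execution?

Timeline: | P1 0-1 | P3 1-4 | P2 4-8 | P4 8-10 | P2 10-12 |
Completion: P1=1  P2=12  P3=4  P4=10
Turnaround (C−A): P1=1  P2=10  P3=3  P4=7

1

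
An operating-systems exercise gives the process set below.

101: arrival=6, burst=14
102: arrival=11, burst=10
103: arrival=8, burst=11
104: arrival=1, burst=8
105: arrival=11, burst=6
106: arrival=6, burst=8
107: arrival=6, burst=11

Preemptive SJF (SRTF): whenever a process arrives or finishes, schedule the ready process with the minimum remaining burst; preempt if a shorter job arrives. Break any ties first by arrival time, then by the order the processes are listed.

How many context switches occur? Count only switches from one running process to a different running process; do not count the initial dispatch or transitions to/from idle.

6

Timeline: | idle 0-1 | 104 1-9 | 106 9-17 | 105 17-23 | 102 23-33 | 107 33-44 | 103 44-55 | 101 55-69 |
Completion: 101=69  102=33  103=55  104=9  105=23  106=17  107=44
Turnaround (C−A): 101=63  102=22  103=47  104=8  105=12  106=11  107=38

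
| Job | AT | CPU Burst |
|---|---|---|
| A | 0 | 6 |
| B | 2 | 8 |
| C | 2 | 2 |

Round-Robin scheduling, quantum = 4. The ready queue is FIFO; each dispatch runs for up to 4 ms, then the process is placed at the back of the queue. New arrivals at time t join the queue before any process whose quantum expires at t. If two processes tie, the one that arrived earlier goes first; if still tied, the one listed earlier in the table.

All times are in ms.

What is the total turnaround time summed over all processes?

Gantt: | A 0-4 | B 4-8 | C 8-10 | A 10-12 | B 12-16 |
Completion: A=12  B=16  C=10
Turnaround = completion − arrival: A=12, B=14, C=8
Total turnaround = 12 + 14 + 8 = 34

34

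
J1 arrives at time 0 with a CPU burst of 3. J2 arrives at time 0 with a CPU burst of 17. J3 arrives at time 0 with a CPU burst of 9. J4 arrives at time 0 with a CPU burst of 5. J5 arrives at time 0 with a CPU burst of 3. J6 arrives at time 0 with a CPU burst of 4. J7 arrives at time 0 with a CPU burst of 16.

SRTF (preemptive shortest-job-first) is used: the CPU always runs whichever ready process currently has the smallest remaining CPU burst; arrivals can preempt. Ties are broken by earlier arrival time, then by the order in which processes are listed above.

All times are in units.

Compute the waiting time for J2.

40

Schedule: | J1 0-3 | J5 3-6 | J6 6-10 | J4 10-15 | J3 15-24 | J7 24-40 | J2 40-57 |
Completion: J1=3  J2=57  J3=24  J4=15  J5=6  J6=10  J7=40
Waiting(J2) = turnaround − burst = 57 − 17 = 40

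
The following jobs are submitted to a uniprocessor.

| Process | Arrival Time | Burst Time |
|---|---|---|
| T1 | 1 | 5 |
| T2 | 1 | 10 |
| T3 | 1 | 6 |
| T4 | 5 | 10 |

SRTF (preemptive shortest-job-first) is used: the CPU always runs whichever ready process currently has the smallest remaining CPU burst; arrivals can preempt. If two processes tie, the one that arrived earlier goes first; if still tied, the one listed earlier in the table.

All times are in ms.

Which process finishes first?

T1

Timeline: | idle 0-1 | T1 1-6 | T3 6-12 | T2 12-22 | T4 22-32 |
Completion: T1=6  T2=22  T3=12  T4=32
Finish order: T1 → T3 → T2 → T4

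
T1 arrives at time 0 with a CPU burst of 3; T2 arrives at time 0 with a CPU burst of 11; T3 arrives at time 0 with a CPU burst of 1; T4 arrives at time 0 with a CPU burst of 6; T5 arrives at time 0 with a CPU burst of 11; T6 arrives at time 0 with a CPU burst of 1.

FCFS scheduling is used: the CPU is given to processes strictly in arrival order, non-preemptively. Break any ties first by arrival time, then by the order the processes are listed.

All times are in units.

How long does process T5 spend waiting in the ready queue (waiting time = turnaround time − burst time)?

Schedule: | T1 0-3 | T2 3-14 | T3 14-15 | T4 15-21 | T5 21-32 | T6 32-33 |
Completion: T1=3  T2=14  T3=15  T4=21  T5=32  T6=33
Waiting(T5) = turnaround − burst = 32 − 11 = 21

21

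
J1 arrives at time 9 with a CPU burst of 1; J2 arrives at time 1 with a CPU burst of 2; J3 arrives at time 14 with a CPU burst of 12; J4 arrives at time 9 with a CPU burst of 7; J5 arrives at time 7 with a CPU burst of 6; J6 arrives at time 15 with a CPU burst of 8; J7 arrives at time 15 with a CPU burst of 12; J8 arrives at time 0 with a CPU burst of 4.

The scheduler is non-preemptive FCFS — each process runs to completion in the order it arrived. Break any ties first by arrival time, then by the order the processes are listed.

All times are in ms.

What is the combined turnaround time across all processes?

Schedule: | J8 0-4 | J2 4-6 | idle 6-7 | J5 7-13 | J1 13-14 | J4 14-21 | J3 21-33 | J6 33-41 | J7 41-53 |
Completion: J1=14  J2=6  J3=33  J4=21  J5=13  J6=41  J7=53  J8=4
Turnaround (C−A): J1=5  J2=5  J3=19  J4=12  J5=6  J6=26  J7=38  J8=4
Turnaround = completion − arrival: J1=5, J2=5, J3=19, J4=12, J5=6, J6=26, J7=38, J8=4
Total turnaround = 5 + 5 + 19 + 12 + 6 + 26 + 38 + 4 = 115

115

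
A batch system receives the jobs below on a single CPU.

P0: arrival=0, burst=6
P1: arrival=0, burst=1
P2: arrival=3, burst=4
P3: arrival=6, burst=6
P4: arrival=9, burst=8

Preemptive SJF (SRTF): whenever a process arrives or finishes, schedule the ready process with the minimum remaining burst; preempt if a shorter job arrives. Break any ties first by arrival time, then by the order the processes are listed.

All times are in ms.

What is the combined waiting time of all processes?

Timeline: | P1 0-1 | P0 1-7 | P2 7-11 | P3 11-17 | P4 17-25 |
Completion: P0=7  P1=1  P2=11  P3=17  P4=25
Waiting = turnaround − burst: P0=1, P1=0, P2=4, P3=5, P4=8
Total waiting = 1 + 0 + 4 + 5 + 8 = 18

18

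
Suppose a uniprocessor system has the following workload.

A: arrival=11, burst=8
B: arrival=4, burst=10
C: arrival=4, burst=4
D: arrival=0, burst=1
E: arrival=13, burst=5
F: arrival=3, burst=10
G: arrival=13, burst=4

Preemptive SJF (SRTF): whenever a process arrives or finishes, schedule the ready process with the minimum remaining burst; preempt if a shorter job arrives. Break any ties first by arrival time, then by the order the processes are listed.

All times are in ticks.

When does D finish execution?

Schedule: | D 0-1 | idle 1-3 | F 3-4 | C 4-8 | F 8-17 | G 17-21 | E 21-26 | A 26-34 | B 34-44 |
Completion: A=34  B=44  C=8  D=1  E=26  F=17  G=21
Turnaround (C−A): A=23  B=40  C=4  D=1  E=13  F=14  G=8

1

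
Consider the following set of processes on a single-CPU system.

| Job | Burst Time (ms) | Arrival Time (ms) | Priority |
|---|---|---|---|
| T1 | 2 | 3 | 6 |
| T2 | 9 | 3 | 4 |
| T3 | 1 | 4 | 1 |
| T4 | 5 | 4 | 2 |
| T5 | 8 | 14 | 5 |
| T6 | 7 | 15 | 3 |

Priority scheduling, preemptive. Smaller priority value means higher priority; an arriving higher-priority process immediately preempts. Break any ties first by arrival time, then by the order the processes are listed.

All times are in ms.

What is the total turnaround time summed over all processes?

Timeline: | idle 0-3 | T2 3-4 | T3 4-5 | T4 5-10 | T2 10-15 | T6 15-22 | T2 22-25 | T5 25-33 | T1 33-35 |
Completion: T1=35  T2=25  T3=5  T4=10  T5=33  T6=22
Turnaround (C−A): T1=32  T2=22  T3=1  T4=6  T5=19  T6=7
Turnaround = completion − arrival: T1=32, T2=22, T3=1, T4=6, T5=19, T6=7
Total turnaround = 32 + 22 + 1 + 6 + 19 + 7 = 87

87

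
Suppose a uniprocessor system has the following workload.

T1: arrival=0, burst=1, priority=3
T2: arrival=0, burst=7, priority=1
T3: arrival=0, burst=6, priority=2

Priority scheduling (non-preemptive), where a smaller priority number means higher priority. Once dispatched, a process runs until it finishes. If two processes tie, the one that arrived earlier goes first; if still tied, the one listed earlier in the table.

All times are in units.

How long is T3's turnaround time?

13

Gantt: | T2 0-7 | T3 7-13 | T1 13-14 |
Completion: T1=14  T2=7  T3=13
Turnaround (C−A): T1=14  T2=7  T3=13
Turnaround(T3) = completion − arrival = 13 − 0 = 13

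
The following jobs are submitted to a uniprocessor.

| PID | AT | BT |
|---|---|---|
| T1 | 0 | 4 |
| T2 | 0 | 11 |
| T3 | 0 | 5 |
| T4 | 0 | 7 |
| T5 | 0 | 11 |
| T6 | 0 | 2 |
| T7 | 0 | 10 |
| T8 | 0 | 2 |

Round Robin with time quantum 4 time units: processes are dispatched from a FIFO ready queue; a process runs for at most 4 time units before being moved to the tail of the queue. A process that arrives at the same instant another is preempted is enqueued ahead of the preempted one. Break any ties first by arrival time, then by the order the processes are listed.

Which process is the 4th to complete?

Timeline: | T1 0-4 | T2 4-8 | T3 8-12 | T4 12-16 | T5 16-20 | T6 20-22 | T7 22-26 | T8 26-28 | T2 28-32 | T3 32-33 | T4 33-36 | T5 36-40 | T7 40-44 | T2 44-47 | T5 47-50 | T7 50-52 |
Completion: T1=4  T2=47  T3=33  T4=36  T5=50  T6=22  T7=52  T8=28
Turnaround (C−A): T1=4  T2=47  T3=33  T4=36  T5=50  T6=22  T7=52  T8=28
Finish order: T1 → T6 → T8 → T3 → T4 → T2 → T5 → T7

T3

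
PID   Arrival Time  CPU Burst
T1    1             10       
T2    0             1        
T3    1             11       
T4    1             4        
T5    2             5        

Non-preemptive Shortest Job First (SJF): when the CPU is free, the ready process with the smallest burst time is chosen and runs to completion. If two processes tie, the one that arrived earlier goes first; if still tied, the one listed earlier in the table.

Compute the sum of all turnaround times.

62

Timeline: | T2 0-1 | T4 1-5 | T5 5-10 | T1 10-20 | T3 20-31 |
Completion: T1=20  T2=1  T3=31  T4=5  T5=10
Turnaround (C−A): T1=19  T2=1  T3=30  T4=4  T5=8
Turnaround = completion − arrival: T1=19, T2=1, T3=30, T4=4, T5=8
Total turnaround = 19 + 1 + 30 + 4 + 8 = 62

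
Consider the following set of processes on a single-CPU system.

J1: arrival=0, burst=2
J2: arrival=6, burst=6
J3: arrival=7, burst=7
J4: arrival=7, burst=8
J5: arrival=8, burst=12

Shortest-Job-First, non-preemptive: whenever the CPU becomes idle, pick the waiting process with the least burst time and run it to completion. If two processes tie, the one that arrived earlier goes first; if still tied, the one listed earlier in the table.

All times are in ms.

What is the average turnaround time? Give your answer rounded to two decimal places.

14.20

Timeline: | J1 0-2 | idle 2-6 | J2 6-12 | J3 12-19 | J4 19-27 | J5 27-39 |
Completion: J1=2  J2=12  J3=19  J4=27  J5=39
Turnaround times: J1=2, J2=6, J3=12, J4=20, J5=31
Average turnaround = (2+6+12+20+31) / 5 = 71/5 = 14.20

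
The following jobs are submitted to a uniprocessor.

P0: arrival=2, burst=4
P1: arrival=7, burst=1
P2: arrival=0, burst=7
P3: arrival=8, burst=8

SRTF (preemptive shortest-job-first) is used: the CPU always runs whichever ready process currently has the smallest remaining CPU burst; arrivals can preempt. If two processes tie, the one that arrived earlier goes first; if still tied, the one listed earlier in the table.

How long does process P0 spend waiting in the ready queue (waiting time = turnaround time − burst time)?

0

Timeline: | P2 0-2 | P0 2-6 | P2 6-7 | P1 7-8 | P2 8-12 | P3 12-20 |
Completion: P0=6  P1=8  P2=12  P3=20
Turnaround (C−A): P0=4  P1=1  P2=12  P3=12
Waiting(P0) = turnaround − burst = 4 − 4 = 0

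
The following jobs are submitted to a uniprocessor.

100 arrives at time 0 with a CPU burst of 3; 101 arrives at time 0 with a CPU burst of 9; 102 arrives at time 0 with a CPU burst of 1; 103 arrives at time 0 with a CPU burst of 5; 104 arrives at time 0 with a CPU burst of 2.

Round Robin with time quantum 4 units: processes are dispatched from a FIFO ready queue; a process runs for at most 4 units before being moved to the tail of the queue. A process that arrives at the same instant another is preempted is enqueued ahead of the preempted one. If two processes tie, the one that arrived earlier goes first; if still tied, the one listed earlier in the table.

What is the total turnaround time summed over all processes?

Timeline: | 100 0-3 | 101 3-7 | 102 7-8 | 103 8-12 | 104 12-14 | 101 14-18 | 103 18-19 | 101 19-20 |
Completion: 100=3  101=20  102=8  103=19  104=14
Turnaround = completion − arrival: 100=3, 101=20, 102=8, 103=19, 104=14
Total turnaround = 3 + 20 + 8 + 19 + 14 = 64

64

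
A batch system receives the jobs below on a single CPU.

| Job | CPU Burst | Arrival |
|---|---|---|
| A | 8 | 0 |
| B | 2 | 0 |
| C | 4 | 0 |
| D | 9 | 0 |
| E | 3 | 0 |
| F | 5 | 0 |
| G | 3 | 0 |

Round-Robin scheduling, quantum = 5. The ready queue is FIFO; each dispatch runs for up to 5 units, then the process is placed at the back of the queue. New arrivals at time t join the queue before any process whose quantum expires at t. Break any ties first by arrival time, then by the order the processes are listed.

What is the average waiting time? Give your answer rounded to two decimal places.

Timeline: | A 0-5 | B 5-7 | C 7-11 | D 11-16 | E 16-19 | F 19-24 | G 24-27 | A 27-30 | D 30-34 |
Completion: A=30  B=7  C=11  D=34  E=19  F=24  G=27
Waiting times: A=22, B=5, C=7, D=25, E=16, F=19, G=24
Average waiting = (22+5+7+25+16+19+24) / 7 = 118/7 = 16.86

16.86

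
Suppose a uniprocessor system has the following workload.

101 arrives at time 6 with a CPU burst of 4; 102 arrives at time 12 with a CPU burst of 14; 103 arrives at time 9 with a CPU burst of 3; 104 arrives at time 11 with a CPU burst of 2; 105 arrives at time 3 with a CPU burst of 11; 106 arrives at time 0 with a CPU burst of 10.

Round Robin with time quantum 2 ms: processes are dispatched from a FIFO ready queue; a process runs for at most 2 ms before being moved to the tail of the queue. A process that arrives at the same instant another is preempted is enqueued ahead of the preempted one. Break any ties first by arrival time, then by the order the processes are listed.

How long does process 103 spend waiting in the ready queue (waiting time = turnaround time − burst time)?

15

Schedule: | 106 0-4 | 105 4-6 | 106 6-8 | 101 8-10 | 105 10-12 | 106 12-14 | 103 14-16 | 101 16-18 | 104 18-20 | 102 20-22 | 105 22-24 | 106 24-26 | 103 26-27 | 102 27-29 | 105 29-31 | 102 31-33 | 105 33-35 | 102 35-37 | 105 37-38 | 102 38-44 |
Completion: 101=18  102=44  103=27  104=20  105=38  106=26
Turnaround (C−A): 101=12  102=32  103=18  104=9  105=35  106=26
Waiting(103) = turnaround − burst = 18 − 3 = 15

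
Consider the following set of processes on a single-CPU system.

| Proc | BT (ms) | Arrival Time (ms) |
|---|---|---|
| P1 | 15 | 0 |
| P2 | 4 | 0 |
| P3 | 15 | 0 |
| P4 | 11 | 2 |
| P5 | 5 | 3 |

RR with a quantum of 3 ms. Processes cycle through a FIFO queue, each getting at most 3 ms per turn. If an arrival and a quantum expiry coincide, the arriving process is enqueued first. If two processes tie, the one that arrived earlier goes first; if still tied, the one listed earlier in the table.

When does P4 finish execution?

44

Timeline: | P1 0-3 | P2 3-6 | P3 6-9 | P4 9-12 | P5 12-15 | P1 15-18 | P2 18-19 | P3 19-22 | P4 22-25 | P5 25-27 | P1 27-30 | P3 30-33 | P4 33-36 | P1 36-39 | P3 39-42 | P4 42-44 | P1 44-47 | P3 47-50 |
Completion: P1=47  P2=19  P3=50  P4=44  P5=27
Turnaround (C−A): P1=47  P2=19  P3=50  P4=42  P5=24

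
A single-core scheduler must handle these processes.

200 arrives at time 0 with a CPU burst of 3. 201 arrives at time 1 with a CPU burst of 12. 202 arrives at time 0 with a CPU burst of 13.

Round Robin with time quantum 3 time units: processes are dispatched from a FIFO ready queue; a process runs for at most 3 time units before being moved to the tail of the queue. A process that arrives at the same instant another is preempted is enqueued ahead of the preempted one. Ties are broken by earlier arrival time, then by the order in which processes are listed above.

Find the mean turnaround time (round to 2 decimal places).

19.00

Timeline: | 200 0-3 | 202 3-6 | 201 6-9 | 202 9-12 | 201 12-15 | 202 15-18 | 201 18-21 | 202 21-24 | 201 24-27 | 202 27-28 |
Completion: 200=3  201=27  202=28
Turnaround times: 200=3, 201=26, 202=28
Average turnaround = (3+26+28) / 3 = 57/3 = 19.00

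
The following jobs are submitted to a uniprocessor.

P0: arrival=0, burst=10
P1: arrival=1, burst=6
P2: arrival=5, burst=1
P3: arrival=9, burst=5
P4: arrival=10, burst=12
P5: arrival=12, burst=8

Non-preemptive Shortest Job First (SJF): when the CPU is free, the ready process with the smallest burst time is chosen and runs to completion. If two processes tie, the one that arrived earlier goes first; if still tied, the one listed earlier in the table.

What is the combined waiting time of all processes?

52

Schedule: | P0 0-10 | P2 10-11 | P3 11-16 | P1 16-22 | P5 22-30 | P4 30-42 |
Completion: P0=10  P1=22  P2=11  P3=16  P4=42  P5=30
Turnaround (C−A): P0=10  P1=21  P2=6  P3=7  P4=32  P5=18
Waiting = turnaround − burst: P0=0, P1=15, P2=5, P3=2, P4=20, P5=10
Total waiting = 0 + 15 + 5 + 2 + 20 + 10 = 52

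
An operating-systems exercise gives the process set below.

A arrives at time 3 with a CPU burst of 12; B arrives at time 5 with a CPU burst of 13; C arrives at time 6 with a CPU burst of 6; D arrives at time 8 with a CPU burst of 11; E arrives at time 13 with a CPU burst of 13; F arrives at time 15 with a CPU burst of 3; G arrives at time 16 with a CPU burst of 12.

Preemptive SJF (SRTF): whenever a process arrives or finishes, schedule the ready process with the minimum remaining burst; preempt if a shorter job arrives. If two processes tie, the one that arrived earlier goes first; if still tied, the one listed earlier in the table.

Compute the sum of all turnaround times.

Schedule: | idle 0-3 | A 3-6 | C 6-12 | A 12-15 | F 15-18 | A 18-24 | D 24-35 | G 35-47 | B 47-60 | E 60-73 |
Completion: A=24  B=60  C=12  D=35  E=73  F=18  G=47
Turnaround (C−A): A=21  B=55  C=6  D=27  E=60  F=3  G=31
Turnaround = completion − arrival: A=21, B=55, C=6, D=27, E=60, F=3, G=31
Total turnaround = 21 + 55 + 6 + 27 + 60 + 3 + 31 = 203

203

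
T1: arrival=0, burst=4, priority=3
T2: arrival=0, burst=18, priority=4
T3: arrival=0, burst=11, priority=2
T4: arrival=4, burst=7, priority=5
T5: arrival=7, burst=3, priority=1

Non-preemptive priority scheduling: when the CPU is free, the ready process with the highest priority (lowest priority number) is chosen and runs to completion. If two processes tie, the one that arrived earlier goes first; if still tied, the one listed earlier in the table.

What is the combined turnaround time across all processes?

111

Schedule: | T3 0-11 | T5 11-14 | T1 14-18 | T2 18-36 | T4 36-43 |
Completion: T1=18  T2=36  T3=11  T4=43  T5=14
Turnaround (C−A): T1=18  T2=36  T3=11  T4=39  T5=7
Turnaround = completion − arrival: T1=18, T2=36, T3=11, T4=39, T5=7
Total turnaround = 18 + 36 + 11 + 39 + 7 = 111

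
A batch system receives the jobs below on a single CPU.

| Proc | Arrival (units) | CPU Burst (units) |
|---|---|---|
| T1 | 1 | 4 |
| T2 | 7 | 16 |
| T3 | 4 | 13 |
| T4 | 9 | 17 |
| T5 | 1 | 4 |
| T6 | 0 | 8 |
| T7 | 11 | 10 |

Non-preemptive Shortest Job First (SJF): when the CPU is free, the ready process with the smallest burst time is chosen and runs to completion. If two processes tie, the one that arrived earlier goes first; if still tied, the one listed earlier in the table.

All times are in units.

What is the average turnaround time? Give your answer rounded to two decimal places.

27.86

Schedule: | T6 0-8 | T1 8-12 | T5 12-16 | T7 16-26 | T3 26-39 | T2 39-55 | T4 55-72 |
Completion: T1=12  T2=55  T3=39  T4=72  T5=16  T6=8  T7=26
Turnaround (C−A): T1=11  T2=48  T3=35  T4=63  T5=15  T6=8  T7=15
Turnaround times: T1=11, T2=48, T3=35, T4=63, T5=15, T6=8, T7=15
Average turnaround = (11+48+35+63+15+8+15) / 7 = 195/7 = 27.86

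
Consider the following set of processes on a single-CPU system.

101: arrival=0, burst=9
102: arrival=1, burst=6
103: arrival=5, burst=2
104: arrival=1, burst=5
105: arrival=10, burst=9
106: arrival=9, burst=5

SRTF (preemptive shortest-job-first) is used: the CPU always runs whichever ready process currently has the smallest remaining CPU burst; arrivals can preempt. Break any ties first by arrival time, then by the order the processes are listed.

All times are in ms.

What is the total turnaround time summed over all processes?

Schedule: | 101 0-1 | 104 1-6 | 103 6-8 | 102 8-14 | 106 14-19 | 101 19-27 | 105 27-36 |
Completion: 101=27  102=14  103=8  104=6  105=36  106=19
Turnaround = completion − arrival: 101=27, 102=13, 103=3, 104=5, 105=26, 106=10
Total turnaround = 27 + 13 + 3 + 5 + 26 + 10 = 84

84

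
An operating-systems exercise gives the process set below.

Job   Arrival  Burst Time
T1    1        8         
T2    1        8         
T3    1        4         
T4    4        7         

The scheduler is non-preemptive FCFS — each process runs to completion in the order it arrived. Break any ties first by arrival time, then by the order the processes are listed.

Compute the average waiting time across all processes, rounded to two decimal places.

10.25

Gantt: | idle 0-1 | T1 1-9 | T2 9-17 | T3 17-21 | T4 21-28 |
Completion: T1=9  T2=17  T3=21  T4=28
Waiting times: T1=0, T2=8, T3=16, T4=17
Average waiting = (0+8+16+17) / 4 = 41/4 = 10.25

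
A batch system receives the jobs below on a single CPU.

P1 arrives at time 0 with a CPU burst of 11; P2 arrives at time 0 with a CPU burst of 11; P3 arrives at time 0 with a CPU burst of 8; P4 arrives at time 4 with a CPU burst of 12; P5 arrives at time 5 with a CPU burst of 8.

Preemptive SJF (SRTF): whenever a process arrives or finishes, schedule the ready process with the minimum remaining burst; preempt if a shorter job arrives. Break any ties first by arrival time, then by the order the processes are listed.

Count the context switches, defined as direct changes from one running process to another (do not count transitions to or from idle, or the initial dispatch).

Gantt: | P3 0-8 | P5 8-16 | P1 16-27 | P2 27-38 | P4 38-50 |
Completion: P1=27  P2=38  P3=8  P4=50  P5=16
Turnaround (C−A): P1=27  P2=38  P3=8  P4=46  P5=11

4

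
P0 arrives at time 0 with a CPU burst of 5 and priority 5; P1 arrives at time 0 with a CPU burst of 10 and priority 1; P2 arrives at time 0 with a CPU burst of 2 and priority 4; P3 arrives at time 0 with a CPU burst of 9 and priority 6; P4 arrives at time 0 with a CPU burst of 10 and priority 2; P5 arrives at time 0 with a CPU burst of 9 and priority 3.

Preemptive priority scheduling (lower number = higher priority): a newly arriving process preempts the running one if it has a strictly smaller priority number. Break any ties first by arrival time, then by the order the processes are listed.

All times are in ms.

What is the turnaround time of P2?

Gantt: | P1 0-10 | P4 10-20 | P5 20-29 | P2 29-31 | P0 31-36 | P3 36-45 |
Completion: P0=36  P1=10  P2=31  P3=45  P4=20  P5=29
Turnaround(P2) = completion − arrival = 31 − 0 = 31

31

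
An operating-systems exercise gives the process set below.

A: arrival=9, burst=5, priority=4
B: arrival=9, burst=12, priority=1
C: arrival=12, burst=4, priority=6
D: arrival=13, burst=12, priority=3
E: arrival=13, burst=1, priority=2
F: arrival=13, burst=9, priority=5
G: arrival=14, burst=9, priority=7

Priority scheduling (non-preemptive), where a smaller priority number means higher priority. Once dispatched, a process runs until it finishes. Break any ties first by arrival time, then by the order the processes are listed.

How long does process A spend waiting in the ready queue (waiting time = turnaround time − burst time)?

25

Gantt: | idle 0-9 | B 9-21 | E 21-22 | D 22-34 | A 34-39 | F 39-48 | C 48-52 | G 52-61 |
Completion: A=39  B=21  C=52  D=34  E=22  F=48  G=61
Waiting(A) = turnaround − burst = 30 − 5 = 25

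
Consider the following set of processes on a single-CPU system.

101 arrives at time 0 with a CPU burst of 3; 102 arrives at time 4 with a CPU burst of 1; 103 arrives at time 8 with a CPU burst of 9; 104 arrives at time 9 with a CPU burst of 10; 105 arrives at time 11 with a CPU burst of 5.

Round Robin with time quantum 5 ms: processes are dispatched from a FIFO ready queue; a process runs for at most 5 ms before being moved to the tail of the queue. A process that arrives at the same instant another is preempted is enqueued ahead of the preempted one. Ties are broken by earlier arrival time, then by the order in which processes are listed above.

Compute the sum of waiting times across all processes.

30

Schedule: | 101 0-3 | idle 3-4 | 102 4-5 | idle 5-8 | 103 8-13 | 104 13-18 | 105 18-23 | 103 23-27 | 104 27-32 |
Completion: 101=3  102=5  103=27  104=32  105=23
Turnaround (C−A): 101=3  102=1  103=19  104=23  105=12
Waiting = turnaround − burst: 101=0, 102=0, 103=10, 104=13, 105=7
Total waiting = 0 + 0 + 10 + 13 + 7 = 30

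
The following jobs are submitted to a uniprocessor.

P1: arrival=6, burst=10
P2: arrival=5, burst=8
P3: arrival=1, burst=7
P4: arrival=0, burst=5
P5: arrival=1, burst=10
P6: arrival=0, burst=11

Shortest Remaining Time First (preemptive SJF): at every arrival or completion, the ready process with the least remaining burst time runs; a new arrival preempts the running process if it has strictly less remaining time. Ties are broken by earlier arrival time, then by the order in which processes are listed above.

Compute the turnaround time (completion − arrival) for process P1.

Schedule: | P4 0-5 | P3 5-12 | P2 12-20 | P5 20-30 | P1 30-40 | P6 40-51 |
Completion: P1=40  P2=20  P3=12  P4=5  P5=30  P6=51
Turnaround (C−A): P1=34  P2=15  P3=11  P4=5  P5=29  P6=51
Turnaround(P1) = completion − arrival = 40 − 6 = 34

34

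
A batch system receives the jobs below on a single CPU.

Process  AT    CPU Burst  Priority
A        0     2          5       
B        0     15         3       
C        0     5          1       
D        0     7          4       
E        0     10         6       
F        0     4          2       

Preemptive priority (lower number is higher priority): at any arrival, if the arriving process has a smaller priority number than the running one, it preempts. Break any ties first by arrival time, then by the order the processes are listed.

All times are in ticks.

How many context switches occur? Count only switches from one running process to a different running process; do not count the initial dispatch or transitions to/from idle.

Schedule: | C 0-5 | F 5-9 | B 9-24 | D 24-31 | A 31-33 | E 33-43 |
Completion: A=33  B=24  C=5  D=31  E=43  F=9

5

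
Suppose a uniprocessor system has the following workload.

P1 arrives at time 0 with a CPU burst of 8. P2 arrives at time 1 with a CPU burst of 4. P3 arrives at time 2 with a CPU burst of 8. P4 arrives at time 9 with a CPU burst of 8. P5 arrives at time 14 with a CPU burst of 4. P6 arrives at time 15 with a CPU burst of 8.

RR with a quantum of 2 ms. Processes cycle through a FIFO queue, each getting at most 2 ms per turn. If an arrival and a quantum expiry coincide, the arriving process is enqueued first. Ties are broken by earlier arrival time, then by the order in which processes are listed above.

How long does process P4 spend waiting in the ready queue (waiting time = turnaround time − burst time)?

21

Gantt: | P1 0-2 | P2 2-4 | P3 4-6 | P1 6-8 | P2 8-10 | P3 10-12 | P1 12-14 | P4 14-16 | P3 16-18 | P5 18-20 | P1 20-22 | P6 22-24 | P4 24-26 | P3 26-28 | P5 28-30 | P6 30-32 | P4 32-34 | P6 34-36 | P4 36-38 | P6 38-40 |
Completion: P1=22  P2=10  P3=28  P4=38  P5=30  P6=40
Turnaround (C−A): P1=22  P2=9  P3=26  P4=29  P5=16  P6=25
Waiting(P4) = turnaround − burst = 29 − 8 = 21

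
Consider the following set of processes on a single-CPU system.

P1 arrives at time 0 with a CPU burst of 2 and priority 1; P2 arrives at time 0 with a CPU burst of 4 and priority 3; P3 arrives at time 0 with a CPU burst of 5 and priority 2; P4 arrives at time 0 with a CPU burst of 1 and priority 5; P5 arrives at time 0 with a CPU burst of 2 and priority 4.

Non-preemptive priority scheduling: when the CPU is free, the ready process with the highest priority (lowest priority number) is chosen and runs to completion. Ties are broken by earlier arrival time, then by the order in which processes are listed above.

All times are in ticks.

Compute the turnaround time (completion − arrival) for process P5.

Schedule: | P1 0-2 | P3 2-7 | P2 7-11 | P5 11-13 | P4 13-14 |
Completion: P1=2  P2=11  P3=7  P4=14  P5=13
Turnaround(P5) = completion − arrival = 13 − 0 = 13

13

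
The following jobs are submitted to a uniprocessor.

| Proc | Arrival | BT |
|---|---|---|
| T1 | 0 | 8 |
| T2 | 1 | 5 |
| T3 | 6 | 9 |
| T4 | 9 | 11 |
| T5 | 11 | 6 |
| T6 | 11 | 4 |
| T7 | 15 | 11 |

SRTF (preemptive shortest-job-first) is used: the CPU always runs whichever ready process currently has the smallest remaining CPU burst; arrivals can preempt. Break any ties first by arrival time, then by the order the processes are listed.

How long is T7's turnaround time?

Schedule: | T1 0-1 | T2 1-6 | T1 6-13 | T6 13-17 | T5 17-23 | T3 23-32 | T4 32-43 | T7 43-54 |
Completion: T1=13  T2=6  T3=32  T4=43  T5=23  T6=17  T7=54
Turnaround (C−A): T1=13  T2=5  T3=26  T4=34  T5=12  T6=6  T7=39
Turnaround(T7) = completion − arrival = 54 − 15 = 39

39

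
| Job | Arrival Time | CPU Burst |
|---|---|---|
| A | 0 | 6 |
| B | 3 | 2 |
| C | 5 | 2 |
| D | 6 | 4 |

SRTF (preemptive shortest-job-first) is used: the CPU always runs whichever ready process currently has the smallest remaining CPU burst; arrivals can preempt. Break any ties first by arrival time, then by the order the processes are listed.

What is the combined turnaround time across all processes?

22

Timeline: | A 0-3 | B 3-5 | C 5-7 | A 7-10 | D 10-14 |
Completion: A=10  B=5  C=7  D=14
Turnaround = completion − arrival: A=10, B=2, C=2, D=8
Total turnaround = 10 + 2 + 2 + 8 = 22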